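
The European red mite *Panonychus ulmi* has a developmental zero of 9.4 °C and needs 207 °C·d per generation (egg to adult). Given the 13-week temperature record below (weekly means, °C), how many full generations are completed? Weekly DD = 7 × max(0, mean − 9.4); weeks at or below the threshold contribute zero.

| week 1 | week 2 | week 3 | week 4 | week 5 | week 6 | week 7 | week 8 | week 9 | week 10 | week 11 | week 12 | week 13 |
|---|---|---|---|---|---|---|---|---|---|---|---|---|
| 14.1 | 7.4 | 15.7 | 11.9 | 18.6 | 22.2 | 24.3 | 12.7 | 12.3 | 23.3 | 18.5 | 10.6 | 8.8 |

2 generations

Weekly DD (7 × max(0, T̄ − 9.4)): 32.9, 0.0, 44.1, 17.5, 64.4, 89.6, 104.3, 23.1, 20.3, 97.3, 63.7, 8.4, 0.0.
Season total = 565.6 DD.
Complete generations = ⌊565.6 / 207⌋ = 2.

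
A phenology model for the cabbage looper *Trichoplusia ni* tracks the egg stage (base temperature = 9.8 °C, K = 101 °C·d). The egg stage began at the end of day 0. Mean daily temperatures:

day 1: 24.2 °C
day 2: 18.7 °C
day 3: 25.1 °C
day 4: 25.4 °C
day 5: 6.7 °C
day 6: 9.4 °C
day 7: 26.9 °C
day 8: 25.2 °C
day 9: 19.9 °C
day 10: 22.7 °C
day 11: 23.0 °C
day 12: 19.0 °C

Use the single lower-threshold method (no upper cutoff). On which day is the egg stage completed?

day 10

Daily DD above 9.8 °C: 14.4, 8.9, 15.3, 15.6, 0.0, 0.0, 17.1, 15.4, 10.1, 12.9, 13.2, 9.2.
Cumulative: 14.4, 23.3, 38.6, 54.2, 54.2, 54.2, 71.3, 86.7, 96.8, 109.7, 122.9, 132.1.
The total first reaches 101 DD on day 10.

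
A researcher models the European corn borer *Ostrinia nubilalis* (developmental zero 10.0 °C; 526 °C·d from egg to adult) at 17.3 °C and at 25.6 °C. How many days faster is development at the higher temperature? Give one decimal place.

At 17.3 °C: 526 / (17.3 − 10.0) = 526 / 7.3 = 72.055 d.
At 25.6 °C: 526 / (25.6 − 10.0) = 526 / 15.6 = 33.718 d.
Difference = |72.055 − 33.718| = 38.337 ≈ 38.3 days.

38.3 days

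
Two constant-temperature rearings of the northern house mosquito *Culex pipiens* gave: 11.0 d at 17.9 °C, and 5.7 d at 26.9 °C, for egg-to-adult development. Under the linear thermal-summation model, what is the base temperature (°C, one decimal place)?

Equal thermal constants: D₁(T₁ − T_b) = D₂(T₂ − T_b).
11.0·(17.9 − T_b) = 5.7·(26.9 − T_b)
T_b = (11.0·17.9 − 5.7·26.9) / (11.0 − 5.7) = 43.57 / 5.3 = 8.221 °C ≈ 8.2 °C.

8.2 °C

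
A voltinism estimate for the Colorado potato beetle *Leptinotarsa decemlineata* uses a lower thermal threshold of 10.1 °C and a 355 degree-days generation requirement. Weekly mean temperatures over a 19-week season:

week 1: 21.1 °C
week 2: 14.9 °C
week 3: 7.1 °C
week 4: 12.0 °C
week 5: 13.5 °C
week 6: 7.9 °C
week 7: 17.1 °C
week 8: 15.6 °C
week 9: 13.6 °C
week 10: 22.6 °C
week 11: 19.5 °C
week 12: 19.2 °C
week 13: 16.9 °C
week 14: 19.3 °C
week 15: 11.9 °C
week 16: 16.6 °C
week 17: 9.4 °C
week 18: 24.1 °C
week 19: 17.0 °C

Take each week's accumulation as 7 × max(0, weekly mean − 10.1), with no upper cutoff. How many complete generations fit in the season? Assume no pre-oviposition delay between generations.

Weekly DD (7 × max(0, T̄ − 10.1)): 77.0, 33.6, 0.0, 13.3, 23.8, 0.0, 49.0, 38.5, 24.5, 87.5, 65.8, 63.7, 47.6, 64.4, 12.6, 45.5, 0.0, 98.0, 48.3.
Season total = 793.1 DD.
Complete generations = ⌊793.1 / 355⌋ = 2.

2 generations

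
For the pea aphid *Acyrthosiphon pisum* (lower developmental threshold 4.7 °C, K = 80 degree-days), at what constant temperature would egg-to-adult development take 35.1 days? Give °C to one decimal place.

Required daily accumulation = 80 / 35.1 = 2.279 DD/day.
T = T_base + 2.279 = 4.7 + 2.279 = 6.979 ≈ 7.0 °C.

7.0 °C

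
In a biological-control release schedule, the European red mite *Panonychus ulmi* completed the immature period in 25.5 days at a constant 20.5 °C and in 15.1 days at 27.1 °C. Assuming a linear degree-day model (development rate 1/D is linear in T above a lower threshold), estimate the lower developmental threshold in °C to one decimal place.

Under the model K = D·(T − T_b), so D₁·(T₁ − T_b) = D₂·(T₂ − T_b).
25.5·(20.5 − T_b) = 15.1·(27.1 − T_b)
T_b = (25.5·20.5 − 15.1·27.1) / (25.5 − 15.1) = 113.54 / 10.4 = 10.917 °C ≈ 10.9 °C.

10.9 °C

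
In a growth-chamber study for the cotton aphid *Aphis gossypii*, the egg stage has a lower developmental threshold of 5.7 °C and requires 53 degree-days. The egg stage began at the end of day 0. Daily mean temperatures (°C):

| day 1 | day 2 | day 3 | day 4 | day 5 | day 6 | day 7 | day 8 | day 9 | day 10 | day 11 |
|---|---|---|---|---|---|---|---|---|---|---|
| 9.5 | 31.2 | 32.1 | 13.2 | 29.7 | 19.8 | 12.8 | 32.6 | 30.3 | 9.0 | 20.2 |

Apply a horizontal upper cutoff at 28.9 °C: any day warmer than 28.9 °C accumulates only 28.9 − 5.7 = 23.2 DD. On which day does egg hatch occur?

Daily DD above 5.7 °C (capped at 23.2): 3.8, 23.2, 23.2, 7.5, 23.2, 14.1, 7.1, 23.2, 23.2, 3.3, 14.5.
Cumulative: 3.8, 27.0, 50.2, 57.7, 80.9, 95.0, 102.1, 125.3, 148.5, 151.8, 166.3.
The total first reaches 53 DD on day 4.

day 4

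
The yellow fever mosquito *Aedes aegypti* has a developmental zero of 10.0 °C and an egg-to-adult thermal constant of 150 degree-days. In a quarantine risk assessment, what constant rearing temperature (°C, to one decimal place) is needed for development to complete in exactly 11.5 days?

Required daily accumulation = 150 / 11.5 = 13.043 DD/day.
T = T_base + 13.043 = 10.0 + 13.043 = 23.043 ≈ 23.0 °C.

23.0 °C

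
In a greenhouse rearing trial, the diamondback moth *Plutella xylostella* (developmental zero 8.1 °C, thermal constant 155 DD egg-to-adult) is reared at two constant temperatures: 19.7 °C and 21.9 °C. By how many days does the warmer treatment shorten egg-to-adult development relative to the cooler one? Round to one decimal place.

At 19.7 °C: 155 / (19.7 − 8.1) = 155 / 11.6 = 13.362 d.
At 21.9 °C: 155 / (21.9 − 8.1) = 155 / 13.8 = 11.232 d.
Difference = |13.362 − 11.232| = 2.130 ≈ 2.1 days.

2.1 days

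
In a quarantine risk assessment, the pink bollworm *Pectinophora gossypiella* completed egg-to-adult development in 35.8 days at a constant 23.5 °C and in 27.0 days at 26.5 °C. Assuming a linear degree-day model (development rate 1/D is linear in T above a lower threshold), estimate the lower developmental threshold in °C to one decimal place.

14.3 °C

Linear rate model ⇒ the product D·(T − T_b) is constant across temperatures.
35.8·(23.5 − T_b) = 27.0·(26.5 − T_b)
T_b = (35.8·23.5 − 27.0·26.5) / (35.8 − 27.0) = 125.80 / 8.8 = 14.295 °C ≈ 14.3 °C.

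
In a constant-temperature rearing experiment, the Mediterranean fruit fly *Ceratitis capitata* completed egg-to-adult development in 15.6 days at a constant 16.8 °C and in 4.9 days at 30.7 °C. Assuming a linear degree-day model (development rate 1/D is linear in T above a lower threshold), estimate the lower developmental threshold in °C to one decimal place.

10.4 °C

Linear rate model ⇒ the product D·(T − T_b) is constant across temperatures.
15.6·(16.8 − T_b) = 4.9·(30.7 − T_b)
T_b = (15.6·16.8 − 4.9·30.7) / (15.6 − 4.9) = 111.65 / 10.7 = 10.435 °C ≈ 10.4 °C.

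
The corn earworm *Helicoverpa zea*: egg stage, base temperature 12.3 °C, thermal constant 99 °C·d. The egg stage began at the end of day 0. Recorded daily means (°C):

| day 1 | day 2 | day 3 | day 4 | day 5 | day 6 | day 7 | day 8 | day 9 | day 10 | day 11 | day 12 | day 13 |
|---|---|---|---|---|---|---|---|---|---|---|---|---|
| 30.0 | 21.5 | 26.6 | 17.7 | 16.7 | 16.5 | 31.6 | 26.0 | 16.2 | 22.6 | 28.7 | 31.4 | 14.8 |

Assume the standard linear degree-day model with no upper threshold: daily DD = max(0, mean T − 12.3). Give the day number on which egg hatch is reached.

Daily DD above 12.3 °C: 17.7, 9.2, 14.3, 5.4, 4.4, 4.2, 19.3, 13.7, 3.9, 10.3, 16.4, 19.1, 2.5.
Cumulative: 17.7, 26.9, 41.2, 46.6, 51.0, 55.2, 74.5, 88.2, 92.1, 102.4, 118.8, 137.9, 140.4.
The total first reaches 99 DD on day 10.

day 10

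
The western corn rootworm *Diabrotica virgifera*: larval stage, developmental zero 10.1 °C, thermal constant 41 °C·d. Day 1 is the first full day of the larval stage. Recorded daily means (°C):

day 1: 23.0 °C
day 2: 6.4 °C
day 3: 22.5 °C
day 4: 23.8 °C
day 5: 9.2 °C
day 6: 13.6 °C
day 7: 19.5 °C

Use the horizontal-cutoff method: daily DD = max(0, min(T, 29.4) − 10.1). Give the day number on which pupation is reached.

day 6

Daily DD above 10.1 °C (capped at 19.3): 12.9, 0.0, 12.4, 13.7, 0.0, 3.5, 9.4.
Cumulative: 12.9, 12.9, 25.3, 39.0, 39.0, 42.5, 51.9.
The total first reaches 41 DD on day 6.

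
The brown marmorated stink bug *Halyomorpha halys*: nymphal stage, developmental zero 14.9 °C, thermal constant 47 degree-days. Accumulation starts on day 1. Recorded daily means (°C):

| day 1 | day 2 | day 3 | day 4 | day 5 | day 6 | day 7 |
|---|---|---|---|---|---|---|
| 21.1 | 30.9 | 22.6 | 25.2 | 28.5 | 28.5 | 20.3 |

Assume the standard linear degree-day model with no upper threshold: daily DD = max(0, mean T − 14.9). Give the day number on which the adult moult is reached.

day 5

Daily DD above 14.9 °C: 6.2, 16.0, 7.7, 10.3, 13.6, 13.6, 5.4.
Cumulative: 6.2, 22.2, 29.9, 40.2, 53.8, 67.4, 72.8.
The total first reaches 47 DD on day 5.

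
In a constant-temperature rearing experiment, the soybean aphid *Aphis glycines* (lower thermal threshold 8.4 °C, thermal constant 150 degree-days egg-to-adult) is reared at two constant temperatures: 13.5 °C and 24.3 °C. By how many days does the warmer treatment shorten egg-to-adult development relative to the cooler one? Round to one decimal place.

20.0 days

At 13.5 °C: 150 / (13.5 − 8.4) = 150 / 5.1 = 29.412 d.
At 24.3 °C: 150 / (24.3 − 8.4) = 150 / 15.9 = 9.434 d.
Difference = |29.412 − 9.434| = 19.978 ≈ 20.0 days.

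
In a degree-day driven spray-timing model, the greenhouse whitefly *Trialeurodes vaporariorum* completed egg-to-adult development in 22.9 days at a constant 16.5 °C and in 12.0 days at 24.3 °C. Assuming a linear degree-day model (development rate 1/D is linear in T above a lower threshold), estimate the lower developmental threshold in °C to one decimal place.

Linear rate model ⇒ the product D·(T − T_b) is constant across temperatures.
22.9·(16.5 − T_b) = 12.0·(24.3 − T_b)
T_b = (22.9·16.5 − 12.0·24.3) / (22.9 − 12.0) = 86.25 / 10.9 = 7.913 °C ≈ 7.9 °C.

7.9 °C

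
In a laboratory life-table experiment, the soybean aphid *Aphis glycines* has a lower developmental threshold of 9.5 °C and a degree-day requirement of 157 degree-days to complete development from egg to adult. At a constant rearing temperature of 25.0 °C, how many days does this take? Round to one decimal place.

10.1 days

Daily accumulation = 25.0 − 9.5 = 15.5 DD/day.
Duration = 157 / 15.5 = 10.129 ≈ 10.1 days.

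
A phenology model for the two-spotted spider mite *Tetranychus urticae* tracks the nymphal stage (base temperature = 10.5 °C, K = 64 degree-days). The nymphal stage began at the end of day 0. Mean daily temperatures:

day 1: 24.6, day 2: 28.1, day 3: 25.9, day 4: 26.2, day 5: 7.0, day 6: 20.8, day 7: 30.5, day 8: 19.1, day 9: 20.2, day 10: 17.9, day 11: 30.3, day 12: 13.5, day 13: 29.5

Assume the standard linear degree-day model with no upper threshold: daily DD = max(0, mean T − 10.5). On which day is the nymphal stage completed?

day 6

Daily DD above 10.5 °C: 14.1, 17.6, 15.4, 15.7, 0.0, 10.3, 20.0, 8.6, 9.7, 7.4, 19.8, 3.0, 19.0.
Cumulative: 14.1, 31.7, 47.1, 62.8, 62.8, 73.1, 93.1, 101.7, 111.4, 118.8, 138.6, 141.6, 160.6.
The total first reaches 64 DD on day 6.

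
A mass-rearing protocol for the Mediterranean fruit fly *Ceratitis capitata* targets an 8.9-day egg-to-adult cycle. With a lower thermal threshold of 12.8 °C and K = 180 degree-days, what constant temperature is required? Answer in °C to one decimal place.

33.0 °C

Required daily accumulation = 180 / 8.9 = 20.225 DD/day.
T = T_base + 20.225 = 12.8 + 20.225 = 33.025 ≈ 33.0 °C.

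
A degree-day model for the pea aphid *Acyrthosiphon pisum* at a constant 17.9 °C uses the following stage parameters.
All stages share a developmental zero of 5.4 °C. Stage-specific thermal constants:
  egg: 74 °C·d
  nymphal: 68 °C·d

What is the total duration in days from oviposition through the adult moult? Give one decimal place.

Daily accumulation at 17.9 °C = 17.9 − 5.4 = 12.5 DD/day.
Total K = 74 + 68 = 142 DD.
Total duration = 142 / 12.5 = 11.360 ≈ 11.4 days.

11.4 days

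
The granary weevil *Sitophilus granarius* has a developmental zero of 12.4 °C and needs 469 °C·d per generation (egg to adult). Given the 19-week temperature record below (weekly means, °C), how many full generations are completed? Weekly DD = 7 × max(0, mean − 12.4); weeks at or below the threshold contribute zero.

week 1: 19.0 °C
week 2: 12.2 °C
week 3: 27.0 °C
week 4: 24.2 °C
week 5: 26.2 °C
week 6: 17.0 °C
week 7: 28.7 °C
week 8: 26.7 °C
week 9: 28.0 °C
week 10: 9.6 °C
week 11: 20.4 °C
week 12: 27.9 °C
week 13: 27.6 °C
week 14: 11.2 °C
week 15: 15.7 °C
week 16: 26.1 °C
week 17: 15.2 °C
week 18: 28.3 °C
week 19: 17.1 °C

2 generations

Weekly DD (7 × max(0, T̄ − 12.4)): 46.2, 0.0, 102.2, 82.6, 96.6, 32.2, 114.1, 100.1, 109.2, 0.0, 56.0, 108.5, 106.4, 0.0, 23.1, 95.9, 19.6, 111.3, 32.9.
Season total = 1236.9 DD.
Complete generations = ⌊1236.9 / 469⌋ = 2.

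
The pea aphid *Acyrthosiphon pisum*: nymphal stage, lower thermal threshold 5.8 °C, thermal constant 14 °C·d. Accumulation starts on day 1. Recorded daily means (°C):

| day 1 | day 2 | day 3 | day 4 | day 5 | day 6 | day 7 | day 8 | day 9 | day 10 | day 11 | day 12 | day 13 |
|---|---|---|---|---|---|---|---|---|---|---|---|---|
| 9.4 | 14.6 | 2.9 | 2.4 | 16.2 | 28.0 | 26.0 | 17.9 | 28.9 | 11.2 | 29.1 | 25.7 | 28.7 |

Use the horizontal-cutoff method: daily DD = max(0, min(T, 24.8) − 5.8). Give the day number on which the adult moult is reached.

Daily DD above 5.8 °C (capped at 19.0): 3.6, 8.8, 0.0, 0.0, 10.4, 19.0, 19.0, 12.1, 19.0, 5.4, 19.0, 19.0, 19.0.
Cumulative: 3.6, 12.4, 12.4, 12.4, 22.8, 41.8, 60.8, 72.9, 91.9, 97.3, 116.3, 135.3, 154.3.
The total first reaches 14 DD on day 5.

day 5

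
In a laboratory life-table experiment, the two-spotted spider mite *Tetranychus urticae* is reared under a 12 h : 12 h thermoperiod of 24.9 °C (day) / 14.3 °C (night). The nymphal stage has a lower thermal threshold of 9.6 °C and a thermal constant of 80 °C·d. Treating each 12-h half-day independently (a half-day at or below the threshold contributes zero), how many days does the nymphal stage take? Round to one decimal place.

Day half: max(0, 24.9 − 9.6) × 0.5 = 15.3 × 0.5 = 7.65 DD.
Night half: max(0, 14.3 − 9.6) × 0.5 = 4.7 × 0.5 = 2.35 DD.
Per 24 h: 10.00 DD/day.
Duration = 80 / 10.00 = 8.000 ≈ 8.0 days.

8.0 days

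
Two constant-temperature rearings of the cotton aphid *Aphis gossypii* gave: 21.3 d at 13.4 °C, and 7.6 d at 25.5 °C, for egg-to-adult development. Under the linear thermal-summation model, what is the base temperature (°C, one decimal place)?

6.7 °C

Linear rate model ⇒ the product D·(T − T_b) is constant across temperatures.
21.3·(13.4 − T_b) = 7.6·(25.5 − T_b)
T_b = (21.3·13.4 − 7.6·25.5) / (21.3 − 7.6) = 91.62 / 13.7 = 6.688 °C ≈ 6.7 °C.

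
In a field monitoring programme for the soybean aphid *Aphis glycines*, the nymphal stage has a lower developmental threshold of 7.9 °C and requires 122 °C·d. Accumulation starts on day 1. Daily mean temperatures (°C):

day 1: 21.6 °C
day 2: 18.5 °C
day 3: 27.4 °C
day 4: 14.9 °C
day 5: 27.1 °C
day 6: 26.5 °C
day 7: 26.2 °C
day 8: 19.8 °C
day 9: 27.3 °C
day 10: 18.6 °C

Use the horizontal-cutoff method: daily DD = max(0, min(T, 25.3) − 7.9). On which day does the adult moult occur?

day 9

Daily DD above 7.9 °C (capped at 17.4): 13.7, 10.6, 17.4, 7.0, 17.4, 17.4, 17.4, 11.9, 17.4, 10.7.
Cumulative: 13.7, 24.3, 41.7, 48.7, 66.1, 83.5, 100.9, 112.8, 130.2, 140.9.
The total first reaches 122 DD on day 9.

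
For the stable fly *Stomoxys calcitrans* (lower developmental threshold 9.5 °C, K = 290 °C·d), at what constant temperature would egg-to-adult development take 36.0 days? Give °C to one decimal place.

Required daily accumulation = 290 / 36.0 = 8.056 DD/day.
T = T_base + 8.056 = 9.5 + 8.056 = 17.556 ≈ 17.6 °C.

17.6 °C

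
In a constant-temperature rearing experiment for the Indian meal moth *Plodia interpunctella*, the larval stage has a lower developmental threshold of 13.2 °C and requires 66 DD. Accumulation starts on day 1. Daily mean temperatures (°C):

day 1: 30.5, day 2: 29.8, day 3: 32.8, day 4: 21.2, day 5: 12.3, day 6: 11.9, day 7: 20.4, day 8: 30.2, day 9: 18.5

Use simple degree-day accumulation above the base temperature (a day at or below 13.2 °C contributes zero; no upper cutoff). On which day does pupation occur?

day 7

Daily DD above 13.2 °C: 17.3, 16.6, 19.6, 8.0, 0.0, 0.0, 7.2, 17.0, 5.3.
Cumulative: 17.3, 33.9, 53.5, 61.5, 61.5, 61.5, 68.7, 85.7, 91.0.
The total first reaches 66 DD on day 7.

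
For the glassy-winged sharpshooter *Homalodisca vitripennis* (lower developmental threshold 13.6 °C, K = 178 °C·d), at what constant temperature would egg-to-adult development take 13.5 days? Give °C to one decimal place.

26.8 °C

Required daily accumulation = 178 / 13.5 = 13.185 DD/day.
T = T_base + 13.185 = 13.6 + 13.185 = 26.785 ≈ 26.8 °C.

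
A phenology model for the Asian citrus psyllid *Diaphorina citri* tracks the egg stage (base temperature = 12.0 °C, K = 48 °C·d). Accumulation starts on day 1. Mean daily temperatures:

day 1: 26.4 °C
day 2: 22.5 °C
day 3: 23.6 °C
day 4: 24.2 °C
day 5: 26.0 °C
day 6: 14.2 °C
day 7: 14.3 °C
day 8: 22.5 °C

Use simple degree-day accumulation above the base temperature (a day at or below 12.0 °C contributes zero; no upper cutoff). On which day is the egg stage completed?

day 4

Daily DD above 12.0 °C: 14.4, 10.5, 11.6, 12.2, 14.0, 2.2, 2.3, 10.5.
Cumulative: 14.4, 24.9, 36.5, 48.7, 62.7, 64.9, 67.2, 77.7.
The total first reaches 48 DD on day 4.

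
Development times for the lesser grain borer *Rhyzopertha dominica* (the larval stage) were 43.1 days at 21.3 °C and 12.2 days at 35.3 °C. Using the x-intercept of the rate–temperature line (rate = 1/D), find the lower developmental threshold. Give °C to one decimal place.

15.8 °C

Under the model K = D·(T − T_b), so D₁·(T₁ − T_b) = D₂·(T₂ − T_b).
43.1·(21.3 − T_b) = 12.2·(35.3 − T_b)
T_b = (43.1·21.3 − 12.2·35.3) / (43.1 − 12.2) = 487.37 / 30.9 = 15.772 °C ≈ 15.8 °C.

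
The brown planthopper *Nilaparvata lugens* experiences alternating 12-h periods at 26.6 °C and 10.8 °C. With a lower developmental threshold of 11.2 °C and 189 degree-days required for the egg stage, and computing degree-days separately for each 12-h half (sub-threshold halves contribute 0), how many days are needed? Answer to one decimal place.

24.5 days

Day half: max(0, 26.6 − 11.2) × 0.5 = 15.4 × 0.5 = 7.70 DD.
Night half: max(0, 10.8 − 11.2) × 0.5 = 0.0 × 0.5 = 0.00 DD.
Per 24 h: 7.70 DD/day.
Duration = 189 / 7.70 = 24.545 ≈ 24.5 days.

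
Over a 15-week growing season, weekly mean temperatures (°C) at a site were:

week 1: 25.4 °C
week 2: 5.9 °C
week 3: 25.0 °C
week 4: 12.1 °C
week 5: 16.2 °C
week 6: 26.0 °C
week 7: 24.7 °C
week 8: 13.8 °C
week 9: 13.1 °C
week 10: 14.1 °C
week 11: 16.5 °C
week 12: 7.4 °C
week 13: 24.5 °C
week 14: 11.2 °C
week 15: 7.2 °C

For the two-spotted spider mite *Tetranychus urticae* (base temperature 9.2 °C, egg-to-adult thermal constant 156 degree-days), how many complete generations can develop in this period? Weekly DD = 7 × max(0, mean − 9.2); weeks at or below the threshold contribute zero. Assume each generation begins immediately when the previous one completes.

Weekly DD (7 × max(0, T̄ − 9.2)): 113.4, 0.0, 110.6, 20.3, 49.0, 117.6, 108.5, 32.2, 27.3, 34.3, 51.1, 0.0, 107.1, 14.0, 0.0.
Season total = 785.4 DD.
Complete generations = ⌊785.4 / 156⌋ = 5.

5 generations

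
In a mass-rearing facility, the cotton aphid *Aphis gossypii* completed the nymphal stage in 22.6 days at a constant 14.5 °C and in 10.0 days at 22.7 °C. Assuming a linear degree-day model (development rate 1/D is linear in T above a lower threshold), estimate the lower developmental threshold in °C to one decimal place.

8.0 °C

Equal thermal constants: D₁(T₁ − T_b) = D₂(T₂ − T_b).
22.6·(14.5 − T_b) = 10.0·(22.7 − T_b)
T_b = (22.6·14.5 − 10.0·22.7) / (22.6 − 10.0) = 100.70 / 12.6 = 7.992 °C ≈ 8.0 °C.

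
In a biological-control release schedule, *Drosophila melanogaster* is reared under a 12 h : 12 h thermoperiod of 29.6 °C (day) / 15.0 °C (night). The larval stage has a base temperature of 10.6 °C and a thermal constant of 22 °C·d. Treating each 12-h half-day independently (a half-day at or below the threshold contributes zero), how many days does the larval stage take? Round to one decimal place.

1.9 days

Day half: max(0, 29.6 − 10.6) × 0.5 = 19.0 × 0.5 = 9.50 DD.
Night half: max(0, 15.0 − 10.6) × 0.5 = 4.4 × 0.5 = 2.20 DD.
Per 24 h: 11.70 DD/day.
Duration = 22 / 11.70 = 1.880 ≈ 1.9 days.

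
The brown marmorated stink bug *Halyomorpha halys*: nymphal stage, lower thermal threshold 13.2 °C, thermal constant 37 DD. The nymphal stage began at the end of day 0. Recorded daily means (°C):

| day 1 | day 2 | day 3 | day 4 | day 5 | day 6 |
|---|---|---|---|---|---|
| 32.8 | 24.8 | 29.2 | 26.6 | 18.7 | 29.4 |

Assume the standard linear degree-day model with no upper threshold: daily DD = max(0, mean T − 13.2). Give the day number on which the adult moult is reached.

day 3

Daily DD above 13.2 °C: 19.6, 11.6, 16.0, 13.4, 5.5, 16.2.
Cumulative: 19.6, 31.2, 47.2, 60.6, 66.1, 82.3.
The total first reaches 37 DD on day 3.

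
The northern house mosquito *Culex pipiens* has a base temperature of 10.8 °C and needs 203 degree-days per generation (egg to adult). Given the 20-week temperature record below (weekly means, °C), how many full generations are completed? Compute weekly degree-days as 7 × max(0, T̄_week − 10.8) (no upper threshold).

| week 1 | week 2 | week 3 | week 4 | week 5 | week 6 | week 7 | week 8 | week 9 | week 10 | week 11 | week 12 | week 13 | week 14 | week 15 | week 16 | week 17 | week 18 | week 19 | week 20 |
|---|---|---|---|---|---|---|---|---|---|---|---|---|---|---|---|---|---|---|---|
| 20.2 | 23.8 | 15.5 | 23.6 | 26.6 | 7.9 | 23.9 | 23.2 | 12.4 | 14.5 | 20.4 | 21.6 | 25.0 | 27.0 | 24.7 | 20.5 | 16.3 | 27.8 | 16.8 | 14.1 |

6 generations

Weekly DD (7 × max(0, T̄ − 10.8)): 65.8, 91.0, 32.9, 89.6, 110.6, 0.0, 91.7, 86.8, 11.2, 25.9, 67.2, 75.6, 99.4, 113.4, 97.3, 67.9, 38.5, 119.0, 42.0, 23.1.
Season total = 1348.9 DD.
Complete generations = ⌊1348.9 / 203⌋ = 6.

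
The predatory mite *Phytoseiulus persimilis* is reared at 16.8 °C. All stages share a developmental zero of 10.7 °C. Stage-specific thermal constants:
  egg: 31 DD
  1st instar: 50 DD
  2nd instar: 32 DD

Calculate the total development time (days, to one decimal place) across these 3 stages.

Daily accumulation at 16.8 °C = 16.8 − 10.7 = 6.1 DD/day.
Total K = 31 + 50 + 32 = 113 DD.
Total duration = 113 / 6.1 = 18.525 ≈ 18.5 days.

18.5 days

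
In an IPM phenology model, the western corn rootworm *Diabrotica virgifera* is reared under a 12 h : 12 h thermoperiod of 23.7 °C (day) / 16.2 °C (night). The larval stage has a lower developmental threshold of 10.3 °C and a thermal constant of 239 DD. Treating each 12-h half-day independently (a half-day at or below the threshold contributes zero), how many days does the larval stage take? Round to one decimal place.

24.8 days

Day half: max(0, 23.7 − 10.3) × 0.5 = 13.4 × 0.5 = 6.70 DD.
Night half: max(0, 16.2 − 10.3) × 0.5 = 5.9 × 0.5 = 2.95 DD.
Per 24 h: 9.65 DD/day.
Duration = 239 / 9.65 = 24.767 ≈ 24.8 days.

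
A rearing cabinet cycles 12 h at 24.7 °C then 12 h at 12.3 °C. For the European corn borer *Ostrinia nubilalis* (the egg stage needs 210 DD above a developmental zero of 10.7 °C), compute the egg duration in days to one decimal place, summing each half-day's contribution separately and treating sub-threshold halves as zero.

26.9 days

Day half: max(0, 24.7 − 10.7) × 0.5 = 14.0 × 0.5 = 7.00 DD.
Night half: max(0, 12.3 − 10.7) × 0.5 = 1.6 × 0.5 = 0.80 DD.
Per 24 h: 7.80 DD/day.
Duration = 210 / 7.80 = 26.923 ≈ 26.9 days.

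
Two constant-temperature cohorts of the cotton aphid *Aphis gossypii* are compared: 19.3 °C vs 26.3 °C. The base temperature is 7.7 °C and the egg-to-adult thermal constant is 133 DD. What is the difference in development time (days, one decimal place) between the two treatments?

4.3 days

At 19.3 °C: 133 / (19.3 − 7.7) = 133 / 11.6 = 11.466 d.
At 26.3 °C: 133 / (26.3 − 7.7) = 133 / 18.6 = 7.151 d.
Difference = |11.466 − 7.151| = 4.315 ≈ 4.3 days.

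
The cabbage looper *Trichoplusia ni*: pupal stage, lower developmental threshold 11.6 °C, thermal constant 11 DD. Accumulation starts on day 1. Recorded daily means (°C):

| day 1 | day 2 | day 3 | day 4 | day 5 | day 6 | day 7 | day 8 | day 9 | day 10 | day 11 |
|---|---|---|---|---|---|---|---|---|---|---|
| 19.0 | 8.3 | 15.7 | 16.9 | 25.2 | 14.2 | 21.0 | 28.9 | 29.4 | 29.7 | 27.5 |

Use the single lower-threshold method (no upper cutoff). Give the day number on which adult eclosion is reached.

day 3

Daily DD above 11.6 °C: 7.4, 0.0, 4.1, 5.3, 13.6, 2.6, 9.4, 17.3, 17.8, 18.1, 15.9.
Cumulative: 7.4, 7.4, 11.5, 16.8, 30.4, 33.0, 42.4, 59.7, 77.5, 95.6, 111.5.
The total first reaches 11 DD on day 3.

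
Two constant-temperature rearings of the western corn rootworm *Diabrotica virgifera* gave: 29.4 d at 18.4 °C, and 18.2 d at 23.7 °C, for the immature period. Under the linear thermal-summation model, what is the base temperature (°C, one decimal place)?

9.8 °C

Under the model K = D·(T − T_b), so D₁·(T₁ − T_b) = D₂·(T₂ − T_b).
29.4·(18.4 − T_b) = 18.2·(23.7 − T_b)
T_b = (29.4·18.4 − 18.2·23.7) / (29.4 − 18.2) = 109.62 / 11.2 = 9.787 °C ≈ 9.8 °C.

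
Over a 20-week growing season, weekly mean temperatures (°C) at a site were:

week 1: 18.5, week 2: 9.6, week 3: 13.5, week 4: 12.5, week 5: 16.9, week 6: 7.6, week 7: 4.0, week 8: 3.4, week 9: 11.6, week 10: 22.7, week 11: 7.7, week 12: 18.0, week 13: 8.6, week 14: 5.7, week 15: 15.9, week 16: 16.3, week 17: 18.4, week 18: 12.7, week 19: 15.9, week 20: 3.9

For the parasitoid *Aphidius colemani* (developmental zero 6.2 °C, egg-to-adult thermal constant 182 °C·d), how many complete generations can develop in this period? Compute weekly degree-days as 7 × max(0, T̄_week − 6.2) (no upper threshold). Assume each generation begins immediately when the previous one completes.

4 generations

Weekly DD (7 × max(0, T̄ − 6.2)): 86.1, 23.8, 51.1, 44.1, 74.9, 9.8, 0.0, 0.0, 37.8, 115.5, 10.5, 82.6, 16.8, 0.0, 67.9, 70.7, 85.4, 45.5, 67.9, 0.0.
Season total = 890.4 DD.
Complete generations = ⌊890.4 / 182⌋ = 4.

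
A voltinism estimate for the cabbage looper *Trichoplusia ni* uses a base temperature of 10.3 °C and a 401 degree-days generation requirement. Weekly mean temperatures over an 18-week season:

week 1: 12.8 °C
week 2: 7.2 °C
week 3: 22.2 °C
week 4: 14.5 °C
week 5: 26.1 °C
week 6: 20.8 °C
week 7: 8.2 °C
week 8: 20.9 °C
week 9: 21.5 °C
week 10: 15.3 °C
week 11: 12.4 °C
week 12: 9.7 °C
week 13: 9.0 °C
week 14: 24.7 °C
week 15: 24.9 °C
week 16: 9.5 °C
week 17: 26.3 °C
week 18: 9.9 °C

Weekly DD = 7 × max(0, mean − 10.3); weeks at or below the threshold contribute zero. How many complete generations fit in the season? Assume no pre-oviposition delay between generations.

2 generations

Weekly DD (7 × max(0, T̄ − 10.3)): 17.5, 0.0, 83.3, 29.4, 110.6, 73.5, 0.0, 74.2, 78.4, 35.0, 14.7, 0.0, 0.0, 100.8, 102.2, 0.0, 112.0, 0.0.
Season total = 831.6 DD.
Complete generations = ⌊831.6 / 401⌋ = 2.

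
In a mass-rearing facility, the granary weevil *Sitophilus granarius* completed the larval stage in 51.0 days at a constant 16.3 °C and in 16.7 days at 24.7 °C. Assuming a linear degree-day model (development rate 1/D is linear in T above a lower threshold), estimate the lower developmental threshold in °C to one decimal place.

12.2 °C

Linear rate model ⇒ the product D·(T − T_b) is constant across temperatures.
51.0·(16.3 − T_b) = 16.7·(24.7 − T_b)
T_b = (51.0·16.3 − 16.7·24.7) / (51.0 − 16.7) = 418.81 / 34.3 = 12.210 °C ≈ 12.2 °C.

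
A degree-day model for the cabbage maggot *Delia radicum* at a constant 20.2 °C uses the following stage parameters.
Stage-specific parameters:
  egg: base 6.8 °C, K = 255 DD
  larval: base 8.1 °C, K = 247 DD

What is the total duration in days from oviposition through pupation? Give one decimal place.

egg: 255 / (20.2 − 6.8) = 255 / 13.4 = 19.030 d.
larval: 247 / (20.2 − 8.1) = 247 / 12.1 = 20.413 d.
Sum = 39.443 ≈ 39.4 days.

39.4 days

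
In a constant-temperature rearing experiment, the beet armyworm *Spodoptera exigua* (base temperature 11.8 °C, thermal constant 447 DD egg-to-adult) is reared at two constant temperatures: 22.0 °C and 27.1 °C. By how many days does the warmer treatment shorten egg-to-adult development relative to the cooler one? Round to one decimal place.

14.6 days

At 22.0 °C: 447 / (22.0 − 11.8) = 447 / 10.2 = 43.824 d.
At 27.1 °C: 447 / (27.1 − 11.8) = 447 / 15.3 = 29.216 d.
Difference = |43.824 − 29.216| = 14.608 ≈ 14.6 days.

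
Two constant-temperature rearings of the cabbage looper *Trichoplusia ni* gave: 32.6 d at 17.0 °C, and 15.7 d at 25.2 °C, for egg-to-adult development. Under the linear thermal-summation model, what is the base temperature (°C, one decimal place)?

Linear rate model ⇒ the product D·(T − T_b) is constant across temperatures.
32.6·(17.0 − T_b) = 15.7·(25.2 − T_b)
T_b = (32.6·17.0 − 15.7·25.2) / (32.6 − 15.7) = 158.56 / 16.9 = 9.382 °C ≈ 9.4 °C.

9.4 °C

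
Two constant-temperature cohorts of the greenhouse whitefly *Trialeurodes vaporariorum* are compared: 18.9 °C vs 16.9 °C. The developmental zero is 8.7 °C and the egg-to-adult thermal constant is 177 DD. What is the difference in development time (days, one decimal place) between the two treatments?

At 18.9 °C: 177 / (18.9 − 8.7) = 177 / 10.2 = 17.353 d.
At 16.9 °C: 177 / (16.9 − 8.7) = 177 / 8.2 = 21.585 d.
Difference = |17.353 − 21.585| = 4.232 ≈ 4.2 days.

4.2 days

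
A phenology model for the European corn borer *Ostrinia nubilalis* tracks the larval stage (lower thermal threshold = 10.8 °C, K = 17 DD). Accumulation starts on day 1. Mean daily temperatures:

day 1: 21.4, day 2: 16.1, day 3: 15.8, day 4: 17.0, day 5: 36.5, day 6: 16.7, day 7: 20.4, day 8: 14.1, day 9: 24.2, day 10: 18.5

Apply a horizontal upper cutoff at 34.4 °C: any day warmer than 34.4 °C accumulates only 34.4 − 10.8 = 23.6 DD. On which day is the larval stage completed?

Daily DD above 10.8 °C (capped at 23.6): 10.6, 5.3, 5.0, 6.2, 23.6, 5.9, 9.6, 3.3, 13.4, 7.7.
Cumulative: 10.6, 15.9, 20.9, 27.1, 50.7, 56.6, 66.2, 69.5, 82.9, 90.6.
The total first reaches 17 DD on day 3.

day 3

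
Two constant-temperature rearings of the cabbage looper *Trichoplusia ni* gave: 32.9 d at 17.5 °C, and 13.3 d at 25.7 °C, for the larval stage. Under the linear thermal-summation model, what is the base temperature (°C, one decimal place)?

11.9 °C

Under the model K = D·(T − T_b), so D₁·(T₁ − T_b) = D₂·(T₂ − T_b).
32.9·(17.5 − T_b) = 13.3·(25.7 − T_b)
T_b = (32.9·17.5 − 13.3·25.7) / (32.9 − 13.3) = 233.94 / 19.6 = 11.936 °C ≈ 11.9 °C.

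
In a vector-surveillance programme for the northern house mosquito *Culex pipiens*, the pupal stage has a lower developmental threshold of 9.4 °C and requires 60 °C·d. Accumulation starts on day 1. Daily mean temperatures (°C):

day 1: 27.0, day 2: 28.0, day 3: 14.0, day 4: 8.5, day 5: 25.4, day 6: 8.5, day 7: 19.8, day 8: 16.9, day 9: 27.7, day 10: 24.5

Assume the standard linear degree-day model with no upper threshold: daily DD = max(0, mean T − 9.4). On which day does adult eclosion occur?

Daily DD above 9.4 °C: 17.6, 18.6, 4.6, 0.0, 16.0, 0.0, 10.4, 7.5, 18.3, 15.1.
Cumulative: 17.6, 36.2, 40.8, 40.8, 56.8, 56.8, 67.2, 74.7, 93.0, 108.1.
The total first reaches 60 DD on day 7.

day 7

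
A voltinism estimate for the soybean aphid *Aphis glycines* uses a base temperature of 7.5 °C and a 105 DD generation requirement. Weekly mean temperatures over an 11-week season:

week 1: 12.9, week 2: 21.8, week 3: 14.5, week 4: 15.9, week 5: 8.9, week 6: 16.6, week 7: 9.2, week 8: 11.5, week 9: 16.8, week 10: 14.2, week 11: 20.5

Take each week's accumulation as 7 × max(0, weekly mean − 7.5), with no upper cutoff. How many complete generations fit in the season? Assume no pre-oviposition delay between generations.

Weekly DD (7 × max(0, T̄ − 7.5)): 37.8, 100.1, 49.0, 58.8, 9.8, 63.7, 11.9, 28.0, 65.1, 46.9, 91.0.
Season total = 562.1 DD.
Complete generations = ⌊562.1 / 105⌋ = 5.

5 generations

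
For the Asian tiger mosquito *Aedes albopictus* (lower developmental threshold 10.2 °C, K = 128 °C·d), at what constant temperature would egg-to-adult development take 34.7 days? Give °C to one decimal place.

Required daily accumulation = 128 / 34.7 = 3.689 DD/day.
T = T_base + 3.689 = 10.2 + 3.689 = 13.889 ≈ 13.9 °C.

13.9 °C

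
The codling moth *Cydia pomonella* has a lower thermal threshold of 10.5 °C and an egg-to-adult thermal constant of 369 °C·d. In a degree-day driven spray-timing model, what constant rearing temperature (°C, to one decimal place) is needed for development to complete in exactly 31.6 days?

Required daily accumulation = 369 / 31.6 = 11.677 DD/day.
T = T_base + 11.677 = 10.5 + 11.677 = 22.177 ≈ 22.2 °C.

22.2 °C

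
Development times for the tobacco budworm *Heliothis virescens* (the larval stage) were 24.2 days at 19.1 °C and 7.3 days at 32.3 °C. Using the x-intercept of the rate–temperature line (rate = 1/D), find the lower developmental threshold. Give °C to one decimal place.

Linear rate model ⇒ the product D·(T − T_b) is constant across temperatures.
24.2·(19.1 − T_b) = 7.3·(32.3 − T_b)
T_b = (24.2·19.1 − 7.3·32.3) / (24.2 − 7.3) = 226.43 / 16.9 = 13.398 °C ≈ 13.4 °C.

13.4 °C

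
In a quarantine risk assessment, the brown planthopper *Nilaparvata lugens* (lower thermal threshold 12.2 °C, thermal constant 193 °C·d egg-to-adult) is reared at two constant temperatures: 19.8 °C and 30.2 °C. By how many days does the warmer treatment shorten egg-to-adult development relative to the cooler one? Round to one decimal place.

At 19.8 °C: 193 / (19.8 − 12.2) = 193 / 7.6 = 25.395 d.
At 30.2 °C: 193 / (30.2 − 12.2) = 193 / 18.0 = 10.722 d.
Difference = |25.395 − 10.722| = 14.673 ≈ 14.7 days.

14.7 days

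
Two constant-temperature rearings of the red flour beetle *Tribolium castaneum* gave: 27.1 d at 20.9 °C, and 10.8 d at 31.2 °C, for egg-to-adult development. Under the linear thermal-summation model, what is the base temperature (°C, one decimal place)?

Equal thermal constants: D₁(T₁ − T_b) = D₂(T₂ − T_b).
27.1·(20.9 − T_b) = 10.8·(31.2 − T_b)
T_b = (27.1·20.9 − 10.8·31.2) / (27.1 − 10.8) = 229.43 / 16.3 = 14.075 °C ≈ 14.1 °C.

14.1 °C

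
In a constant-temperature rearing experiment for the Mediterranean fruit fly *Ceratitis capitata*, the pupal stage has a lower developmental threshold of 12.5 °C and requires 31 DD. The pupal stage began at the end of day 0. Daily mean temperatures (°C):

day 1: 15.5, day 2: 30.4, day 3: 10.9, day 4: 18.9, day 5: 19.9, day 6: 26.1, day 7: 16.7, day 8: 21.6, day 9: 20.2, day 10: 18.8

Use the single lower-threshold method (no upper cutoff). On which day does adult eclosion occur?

day 5

Daily DD above 12.5 °C: 3.0, 17.9, 0.0, 6.4, 7.4, 13.6, 4.2, 9.1, 7.7, 6.3.
Cumulative: 3.0, 20.9, 20.9, 27.3, 34.7, 48.3, 52.5, 61.6, 69.3, 75.6.
The total first reaches 31 DD on day 5.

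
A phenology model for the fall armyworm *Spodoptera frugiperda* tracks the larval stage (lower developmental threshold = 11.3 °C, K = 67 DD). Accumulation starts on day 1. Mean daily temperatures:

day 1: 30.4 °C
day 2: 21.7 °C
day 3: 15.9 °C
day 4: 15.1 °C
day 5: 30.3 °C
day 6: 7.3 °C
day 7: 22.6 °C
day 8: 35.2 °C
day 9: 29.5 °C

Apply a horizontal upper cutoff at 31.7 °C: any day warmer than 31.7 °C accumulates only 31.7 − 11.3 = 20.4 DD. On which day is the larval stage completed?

day 7

Daily DD above 11.3 °C (capped at 20.4): 19.1, 10.4, 4.6, 3.8, 19.0, 0.0, 11.3, 20.4, 18.2.
Cumulative: 19.1, 29.5, 34.1, 37.9, 56.9, 56.9, 68.2, 88.6, 106.8.
The total first reaches 67 DD on day 7.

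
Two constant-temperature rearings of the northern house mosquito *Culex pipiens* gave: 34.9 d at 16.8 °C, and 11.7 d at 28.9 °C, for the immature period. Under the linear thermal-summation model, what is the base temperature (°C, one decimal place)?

10.7 °C

Equal thermal constants: D₁(T₁ − T_b) = D₂(T₂ − T_b).
34.9·(16.8 − T_b) = 11.7·(28.9 − T_b)
T_b = (34.9·16.8 − 11.7·28.9) / (34.9 − 11.7) = 248.19 / 23.2 = 10.698 °C ≈ 10.7 °C.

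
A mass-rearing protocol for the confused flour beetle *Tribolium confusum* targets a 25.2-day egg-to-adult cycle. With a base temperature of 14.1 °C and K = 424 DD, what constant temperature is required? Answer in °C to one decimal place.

Required daily accumulation = 424 / 25.2 = 16.825 DD/day.
T = T_base + 16.825 = 14.1 + 16.825 = 30.925 ≈ 30.9 °C.

30.9 °C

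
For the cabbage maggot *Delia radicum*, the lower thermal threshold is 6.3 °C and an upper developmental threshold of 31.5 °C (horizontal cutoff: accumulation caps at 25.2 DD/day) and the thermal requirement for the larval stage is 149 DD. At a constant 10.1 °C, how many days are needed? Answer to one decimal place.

Daily accumulation = 10.1 − 6.3 = 3.8 DD/day.
Duration = 149 / 3.8 = 39.211 ≈ 39.2 days.

39.2 days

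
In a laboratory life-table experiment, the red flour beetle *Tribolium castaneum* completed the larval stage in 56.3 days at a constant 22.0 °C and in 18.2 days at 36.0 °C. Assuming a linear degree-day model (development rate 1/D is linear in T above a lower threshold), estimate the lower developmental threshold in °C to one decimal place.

Equal thermal constants: D₁(T₁ − T_b) = D₂(T₂ − T_b).
56.3·(22.0 − T_b) = 18.2·(36.0 − T_b)
T_b = (56.3·22.0 − 18.2·36.0) / (56.3 − 18.2) = 583.40 / 38.1 = 15.312 °C ≈ 15.3 °C.

15.3 °C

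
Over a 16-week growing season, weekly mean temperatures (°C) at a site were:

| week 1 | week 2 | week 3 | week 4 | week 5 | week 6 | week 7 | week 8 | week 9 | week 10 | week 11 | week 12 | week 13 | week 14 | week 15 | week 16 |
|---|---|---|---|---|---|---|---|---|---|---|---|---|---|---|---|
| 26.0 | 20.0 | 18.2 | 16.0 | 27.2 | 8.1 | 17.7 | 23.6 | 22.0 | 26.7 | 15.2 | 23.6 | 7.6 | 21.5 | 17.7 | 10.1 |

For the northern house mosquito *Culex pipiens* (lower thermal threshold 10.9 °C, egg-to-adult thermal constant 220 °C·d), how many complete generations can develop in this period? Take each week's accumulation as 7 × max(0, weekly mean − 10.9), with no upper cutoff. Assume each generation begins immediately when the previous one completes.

4 generations

Weekly DD (7 × max(0, T̄ − 10.9)): 105.7, 63.7, 51.1, 35.7, 114.1, 0.0, 47.6, 88.9, 77.7, 110.6, 30.1, 88.9, 0.0, 74.2, 47.6, 0.0.
Season total = 935.9 DD.
Complete generations = ⌊935.9 / 220⌋ = 4.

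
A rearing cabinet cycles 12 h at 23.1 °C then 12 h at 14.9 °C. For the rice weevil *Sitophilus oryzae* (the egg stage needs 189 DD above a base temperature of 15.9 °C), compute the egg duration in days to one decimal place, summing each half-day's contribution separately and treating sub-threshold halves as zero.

Day half: max(0, 23.1 − 15.9) × 0.5 = 7.2 × 0.5 = 3.60 DD.
Night half: max(0, 14.9 − 15.9) × 0.5 = 0.0 × 0.5 = 0.00 DD.
Per 24 h: 3.60 DD/day.
Duration = 189 / 3.60 = 52.500 ≈ 52.5 days.

52.5 days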